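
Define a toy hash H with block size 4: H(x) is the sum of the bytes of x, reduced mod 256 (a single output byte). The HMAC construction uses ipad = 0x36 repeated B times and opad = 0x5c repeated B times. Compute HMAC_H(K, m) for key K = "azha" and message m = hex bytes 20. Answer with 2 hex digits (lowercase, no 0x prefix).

Key "azha" = 61 7a 68 61 is exactly B = 4 bytes: K' = 61 7a 68 61.
K' ⊕ ipad = 57 4c 5e 57.  K' ⊕ opad = 3d 26 34 3d.
Inner input = (K'⊕ipad) ∥ m = 57 4c 5e 57 ∥ 20.
Inner hash: sum = 87+76+94+87+32 = 376; mod 256 = 120 → 78.
Outer input = (K'⊕opad) ∥ inner = 3d 26 34 3d ∥ 78.
Outer hash (tag): sum = 61+38+52+61+120 = 332; mod 256 = 76 → 4c.

4c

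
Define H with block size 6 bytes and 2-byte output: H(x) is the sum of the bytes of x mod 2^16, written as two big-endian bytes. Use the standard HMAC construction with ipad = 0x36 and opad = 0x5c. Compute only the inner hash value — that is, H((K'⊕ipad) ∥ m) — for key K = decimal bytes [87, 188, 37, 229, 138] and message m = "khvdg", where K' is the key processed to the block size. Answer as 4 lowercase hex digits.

Key decimal bytes [87, 188, 37, 229, 138] = 57 bc 25 e5 8a is 5 bytes ≤ B = 6; zero-pad to 6 bytes: K' = 57 bc 25 e5 8a 00.
K' ⊕ ipad = 61 8a 13 d3 bc 36.
Inner input = 61 8a 13 d3 bc 36 ∥ 6b 68 76 64 67.
Inner hash: sum = 97+138+19+211+188+54+107+104+118+100+103 = 1239 → 04 d7.

04d7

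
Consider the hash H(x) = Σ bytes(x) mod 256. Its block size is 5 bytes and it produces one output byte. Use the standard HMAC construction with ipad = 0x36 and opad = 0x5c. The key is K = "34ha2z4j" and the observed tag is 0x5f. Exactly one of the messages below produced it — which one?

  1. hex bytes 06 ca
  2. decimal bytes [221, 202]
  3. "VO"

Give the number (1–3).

Key "34ha2z4j" = 33 34 68 61 32 7a 34 6a is 8 bytes > B = 5, so hash it first: H(key) = 7a, then zero-pad to 5 bytes: K' = 7a 00 00 00 00.
K' ⊕ ipad = 4c 36 36 36 36; K' ⊕ opad = 26 5c 5c 5c 5c.
m1: inner = H(4c 36 36 36 36 06 ca) = f4; tag = H(26 5c 5c 5c 5c f4) = 8a
m2: inner = H(4c 36 36 36 36 dd ca) = cb; tag = H(26 5c 5c 5c 5c cb) = 61
m3: inner = H(4c 36 36 36 36 56 4f) = c9; tag = H(26 5c 5c 5c 5c c9) = 5f ← matches

3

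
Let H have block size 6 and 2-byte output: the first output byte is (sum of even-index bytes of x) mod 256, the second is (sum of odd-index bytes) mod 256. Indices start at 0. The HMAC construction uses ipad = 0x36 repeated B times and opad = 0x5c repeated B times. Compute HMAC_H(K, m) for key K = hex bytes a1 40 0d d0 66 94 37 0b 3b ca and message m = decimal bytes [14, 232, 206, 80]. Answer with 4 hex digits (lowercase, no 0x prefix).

8ad0

Key hex bytes a1 40 0d d0 66 94 37 0b 3b ca is 10 bytes > B = 6, so hash it first: H(key) = 86 79, then zero-pad to 6 bytes: K' = 86 79 00 00 00 00.
K' ⊕ ipad = b0 4f 36 36 36 36.  K' ⊕ opad = da 25 5c 5c 5c 5c.
Inner input = (K'⊕ipad) ∥ m = b0 4f 36 36 36 36 ∥ 0e e8 ce 50.
Inner hash: even-index sum = 504 mod 256 = 248; odd-index sum = 499 mod 256 = 243 → f8 f3.
Outer input = (K'⊕opad) ∥ inner = da 25 5c 5c 5c 5c ∥ f8 f3.
Outer hash (tag): even-index sum = 650 mod 256 = 138; odd-index sum = 464 mod 256 = 208 → 8a d0.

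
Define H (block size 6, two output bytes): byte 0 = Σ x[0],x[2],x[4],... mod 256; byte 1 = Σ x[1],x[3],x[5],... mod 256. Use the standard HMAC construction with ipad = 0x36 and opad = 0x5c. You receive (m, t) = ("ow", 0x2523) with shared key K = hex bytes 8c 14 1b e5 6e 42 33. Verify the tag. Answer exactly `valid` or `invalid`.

invalid

Key hex bytes 8c 14 1b e5 6e 42 33 is 7 bytes > B = 6, so hash it first: H(key) = 48 3b, then zero-pad to 6 bytes: K' = 48 3b 00 00 00 00.
K' ⊕ ipad = 7e 0d 36 36 36 36; K' ⊕ opad = 14 67 5c 5c 5c 5c.
Inner hash: even-index sum = 345 mod 256 = 89; odd-index sum = 240 mod 256 = 240 → 59 f0.
Outer hash (recomputed tag): even-index sum = 293 mod 256 = 37; odd-index sum = 527 mod 256 = 15 → 25 0f.
Recomputed tag = 250f; claimed = 2523 → mismatch.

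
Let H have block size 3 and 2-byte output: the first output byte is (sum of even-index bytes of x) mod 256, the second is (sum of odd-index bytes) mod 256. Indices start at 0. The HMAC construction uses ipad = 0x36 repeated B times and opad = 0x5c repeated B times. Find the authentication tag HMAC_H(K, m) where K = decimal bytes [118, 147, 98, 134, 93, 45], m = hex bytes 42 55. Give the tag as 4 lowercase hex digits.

77a8

Key decimal bytes [118, 147, 98, 134, 93, 45] = 76 93 62 86 5d 2d is 6 bytes > B = 3, so hash it first: H(key) = 35 46, then zero-pad to 3 bytes: K' = 35 46 00.
K' ⊕ ipad = 03 70 36.  K' ⊕ opad = 69 1a 5c.
Inner input = (K'⊕ipad) ∥ m = 03 70 36 ∥ 42 55.
Inner hash: even-index sum = 142 mod 256 = 142; odd-index sum = 178 mod 256 = 178 → 8e b2.
Outer input = (K'⊕opad) ∥ inner = 69 1a 5c ∥ 8e b2.
Outer hash (tag): even-index sum = 375 mod 256 = 119; odd-index sum = 168 mod 256 = 168 → 77 a8.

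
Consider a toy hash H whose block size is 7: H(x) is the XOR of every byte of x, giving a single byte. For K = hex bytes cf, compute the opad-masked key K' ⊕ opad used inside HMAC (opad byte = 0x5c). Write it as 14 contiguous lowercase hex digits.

935c5c5c5c5c5c

Key hex bytes cf is 1 byte ≤ B = 7; zero-pad to 7 bytes: K' = cf 00 00 00 00 00 00.
XOR each byte with 0x5c: cf⊕5c=93, 00⊕5c=5c, 00⊕5c=5c, 00⊕5c=5c, 00⊕5c=5c, 00⊕5c=5c, 00⊕5c=5c.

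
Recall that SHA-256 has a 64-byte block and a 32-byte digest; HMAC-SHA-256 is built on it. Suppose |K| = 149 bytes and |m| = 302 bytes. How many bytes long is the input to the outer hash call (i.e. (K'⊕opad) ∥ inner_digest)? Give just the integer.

96

Key is 149 > 64 bytes, so it is hashed to 32 bytes then zero-padded to 64: |K'| = 64.
Outer input = (K'⊕opad) ∥ H(inner) → 64 + 32 = 96 bytes.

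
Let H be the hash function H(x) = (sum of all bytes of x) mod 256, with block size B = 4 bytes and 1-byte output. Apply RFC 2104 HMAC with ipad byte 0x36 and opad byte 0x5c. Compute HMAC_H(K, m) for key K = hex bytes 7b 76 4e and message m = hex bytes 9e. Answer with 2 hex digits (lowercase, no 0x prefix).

Key hex bytes 7b 76 4e is 3 bytes ≤ B = 4; zero-pad to 4 bytes: K' = 7b 76 4e 00.
K' ⊕ ipad = 4d 40 78 36.  K' ⊕ opad = 27 2a 12 5c.
Inner input = (K'⊕ipad) ∥ m = 4d 40 78 36 ∥ 9e.
Inner hash: sum = 77+64+120+54+158 = 473; mod 256 = 217 → d9.
Outer input = (K'⊕opad) ∥ inner = 27 2a 12 5c ∥ d9.
Outer hash (tag): sum = 39+42+18+92+217 = 408; mod 256 = 152 → 98.

98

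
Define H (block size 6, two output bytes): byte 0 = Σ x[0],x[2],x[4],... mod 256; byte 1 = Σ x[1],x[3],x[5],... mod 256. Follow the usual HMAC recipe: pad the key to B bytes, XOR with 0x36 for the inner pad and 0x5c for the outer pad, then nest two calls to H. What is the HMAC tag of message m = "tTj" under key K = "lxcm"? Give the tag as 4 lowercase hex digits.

8ee4

Key "lxcm" = 6c 78 63 6d is 4 bytes ≤ B = 6; zero-pad to 6 bytes: K' = 6c 78 63 6d 00 00.
K' ⊕ ipad = 5a 4e 55 5b 36 36.  K' ⊕ opad = 30 24 3f 31 5c 5c.
Inner input = (K'⊕ipad) ∥ m = 5a 4e 55 5b 36 36 ∥ 74 54 6a.
Inner hash: even-index sum = 451 mod 256 = 195; odd-index sum = 307 mod 256 = 51 → c3 33.
Outer input = (K'⊕opad) ∥ inner = 30 24 3f 31 5c 5c ∥ c3 33.
Outer hash (tag): even-index sum = 398 mod 256 = 142; odd-index sum = 228 mod 256 = 228 → 8e e4.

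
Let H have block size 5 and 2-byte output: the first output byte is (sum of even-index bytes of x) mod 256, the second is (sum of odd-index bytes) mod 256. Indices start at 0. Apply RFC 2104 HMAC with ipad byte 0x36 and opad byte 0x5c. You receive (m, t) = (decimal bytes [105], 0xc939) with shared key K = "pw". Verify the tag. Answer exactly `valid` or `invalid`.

invalid

Key "pw" = 70 77 is 2 bytes ≤ B = 5; zero-pad to 5 bytes: K' = 70 77 00 00 00.
K' ⊕ ipad = 46 41 36 36 36; K' ⊕ opad = 2c 2b 5c 5c 5c.
Inner hash: even-index sum = 178 mod 256 = 178; odd-index sum = 224 mod 256 = 224 → b2 e0.
Outer hash (recomputed tag): even-index sum = 452 mod 256 = 196; odd-index sum = 313 mod 256 = 57 → c4 39.
Recomputed tag = c439; claimed = c939 → mismatch.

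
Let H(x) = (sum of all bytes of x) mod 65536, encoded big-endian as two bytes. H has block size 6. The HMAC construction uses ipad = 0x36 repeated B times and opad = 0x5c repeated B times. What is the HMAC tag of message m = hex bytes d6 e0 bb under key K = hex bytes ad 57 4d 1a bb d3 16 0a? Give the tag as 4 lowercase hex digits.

02c4

Key hex bytes ad 57 4d 1a bb d3 16 0a is 8 bytes > B = 6, so hash it first: H(key) = 03 19, then zero-pad to 6 bytes: K' = 03 19 00 00 00 00.
K' ⊕ ipad = 35 2f 36 36 36 36.  K' ⊕ opad = 5f 45 5c 5c 5c 5c.
Inner input = (K'⊕ipad) ∥ m = 35 2f 36 36 36 36 ∥ d6 e0 bb.
Inner hash: sum = 53+47+54+54+54+54+214+224+187 = 941 → 03 ad.
Outer input = (K'⊕opad) ∥ inner = 5f 45 5c 5c 5c 5c ∥ 03 ad.
Outer hash (tag): sum = 95+69+92+92+92+92+3+173 = 708 → 02 c4.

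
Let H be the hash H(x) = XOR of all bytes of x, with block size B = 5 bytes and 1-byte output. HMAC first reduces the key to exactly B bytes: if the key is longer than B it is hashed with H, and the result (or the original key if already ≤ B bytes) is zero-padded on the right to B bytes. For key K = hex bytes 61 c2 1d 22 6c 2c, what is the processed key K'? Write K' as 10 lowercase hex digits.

dc00000000

|K| = 6 > B = 5, so first hash the key.
H(K): XOR 61⊕c2⊕1d⊕22⊕6c⊕2c = dc.
Zero-pad H(K) = dc to 5 bytes: K' = dc 00 00 00 00.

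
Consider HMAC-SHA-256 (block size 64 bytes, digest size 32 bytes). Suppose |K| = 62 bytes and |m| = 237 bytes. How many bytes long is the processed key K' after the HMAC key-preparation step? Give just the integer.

64

Key is 62 ≤ 64 bytes, zero-padded: |K'| = 64.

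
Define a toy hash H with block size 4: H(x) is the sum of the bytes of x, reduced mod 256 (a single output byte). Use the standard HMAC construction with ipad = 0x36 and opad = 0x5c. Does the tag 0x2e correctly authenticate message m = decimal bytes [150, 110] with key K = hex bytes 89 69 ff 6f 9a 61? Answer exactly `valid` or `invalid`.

Key hex bytes 89 69 ff 6f 9a 61 is 6 bytes > B = 4, so hash it first: H(key) = 5b, then zero-pad to 4 bytes: K' = 5b 00 00 00.
K' ⊕ ipad = 6d 36 36 36; K' ⊕ opad = 07 5c 5c 5c.
Inner hash: sum = 109+54+54+54+150+110 = 531; mod 256 = 19 → 13.
Outer hash (recomputed tag): sum = 7+92+92+92+19 = 302; mod 256 = 46 → 2e.
Recomputed tag = 2e; claimed = 2e → match.

valid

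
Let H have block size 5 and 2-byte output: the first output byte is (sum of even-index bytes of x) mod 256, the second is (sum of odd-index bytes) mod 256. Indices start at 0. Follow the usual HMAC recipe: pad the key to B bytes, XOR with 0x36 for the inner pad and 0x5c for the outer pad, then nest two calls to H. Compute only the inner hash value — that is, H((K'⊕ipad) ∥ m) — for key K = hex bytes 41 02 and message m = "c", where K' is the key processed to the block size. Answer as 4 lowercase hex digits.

e3cd

Key hex bytes 41 02 is 2 bytes ≤ B = 5; zero-pad to 5 bytes: K' = 41 02 00 00 00.
K' ⊕ ipad = 77 34 36 36 36.
Inner input = 77 34 36 36 36 ∥ 63.
Inner hash: even-index sum = 227 mod 256 = 227; odd-index sum = 205 mod 256 = 205 → e3 cd.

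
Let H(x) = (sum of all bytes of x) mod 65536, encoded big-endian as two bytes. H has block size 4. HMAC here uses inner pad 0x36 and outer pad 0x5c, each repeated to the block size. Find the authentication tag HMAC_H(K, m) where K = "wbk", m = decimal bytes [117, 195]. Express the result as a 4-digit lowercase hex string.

Key "wbk" = 77 62 6b is 3 bytes ≤ B = 4; zero-pad to 4 bytes: K' = 77 62 6b 00.
K' ⊕ ipad = 41 54 5d 36.  K' ⊕ opad = 2b 3e 37 5c.
Inner input = (K'⊕ipad) ∥ m = 41 54 5d 36 ∥ 75 c3.
Inner hash: sum = 65+84+93+54+117+195 = 608 → 02 60.
Outer input = (K'⊕opad) ∥ inner = 2b 3e 37 5c ∥ 02 60.
Outer hash (tag): sum = 43+62+55+92+2+96 = 350 → 01 5e.

015e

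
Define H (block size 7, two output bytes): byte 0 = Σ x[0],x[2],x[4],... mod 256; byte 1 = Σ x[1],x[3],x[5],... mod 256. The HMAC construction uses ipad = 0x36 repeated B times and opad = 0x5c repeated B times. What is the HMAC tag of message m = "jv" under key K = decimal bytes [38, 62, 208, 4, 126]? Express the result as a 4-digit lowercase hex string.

Key decimal bytes [38, 62, 208, 4, 126] = 26 3e d0 04 7e is 5 bytes ≤ B = 7; zero-pad to 7 bytes: K' = 26 3e d0 04 7e 00 00.
K' ⊕ ipad = 10 08 e6 32 48 36 36.  K' ⊕ opad = 7a 62 8c 58 22 5c 5c.
Inner input = (K'⊕ipad) ∥ m = 10 08 e6 32 48 36 36 ∥ 6a 76.
Inner hash: even-index sum = 490 mod 256 = 234; odd-index sum = 218 mod 256 = 218 → ea da.
Outer input = (K'⊕opad) ∥ inner = 7a 62 8c 58 22 5c 5c ∥ ea da.
Outer hash (tag): even-index sum = 606 mod 256 = 94; odd-index sum = 512 mod 256 = 0 → 5e 00.

5e00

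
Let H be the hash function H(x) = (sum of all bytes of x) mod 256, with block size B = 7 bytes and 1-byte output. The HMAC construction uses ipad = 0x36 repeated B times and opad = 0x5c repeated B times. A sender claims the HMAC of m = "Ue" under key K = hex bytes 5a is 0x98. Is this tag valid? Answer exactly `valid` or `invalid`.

valid

Key hex bytes 5a is 1 byte ≤ B = 7; zero-pad to 7 bytes: K' = 5a 00 00 00 00 00 00.
K' ⊕ ipad = 6c 36 36 36 36 36 36; K' ⊕ opad = 06 5c 5c 5c 5c 5c 5c.
Inner hash: sum = 108+54+54+54+54+54+54+85+101 = 618; mod 256 = 106 → 6a.
Outer hash (recomputed tag): sum = 6+92+92+92+92+92+92+106 = 664; mod 256 = 152 → 98.
Recomputed tag = 98; claimed = 98 → match.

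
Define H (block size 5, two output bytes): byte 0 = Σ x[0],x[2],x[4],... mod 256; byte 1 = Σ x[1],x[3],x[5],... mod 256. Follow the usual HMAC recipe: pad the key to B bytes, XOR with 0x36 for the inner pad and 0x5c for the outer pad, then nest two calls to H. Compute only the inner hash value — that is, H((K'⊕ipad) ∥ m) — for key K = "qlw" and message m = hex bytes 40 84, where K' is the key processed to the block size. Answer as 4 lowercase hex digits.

42d0

Key "qlw" = 71 6c 77 is 3 bytes ≤ B = 5; zero-pad to 5 bytes: K' = 71 6c 77 00 00.
K' ⊕ ipad = 47 5a 41 36 36.
Inner input = 47 5a 41 36 36 ∥ 40 84.
Inner hash: even-index sum = 322 mod 256 = 66; odd-index sum = 208 mod 256 = 208 → 42 d0.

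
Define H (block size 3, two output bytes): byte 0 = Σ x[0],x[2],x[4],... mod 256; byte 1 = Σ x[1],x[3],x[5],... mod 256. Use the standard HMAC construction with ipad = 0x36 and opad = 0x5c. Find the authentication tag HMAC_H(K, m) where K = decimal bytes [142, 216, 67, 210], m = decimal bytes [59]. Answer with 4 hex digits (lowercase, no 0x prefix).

Key decimal bytes [142, 216, 67, 210] = 8e d8 43 d2 is 4 bytes > B = 3, so hash it first: H(key) = d1 aa, then zero-pad to 3 bytes: K' = d1 aa 00.
K' ⊕ ipad = e7 9c 36.  K' ⊕ opad = 8d f6 5c.
Inner input = (K'⊕ipad) ∥ m = e7 9c 36 ∥ 3b.
Inner hash: even-index sum = 285 mod 256 = 29; odd-index sum = 215 mod 256 = 215 → 1d d7.
Outer input = (K'⊕opad) ∥ inner = 8d f6 5c ∥ 1d d7.
Outer hash (tag): even-index sum = 448 mod 256 = 192; odd-index sum = 275 mod 256 = 19 → c0 13.

c013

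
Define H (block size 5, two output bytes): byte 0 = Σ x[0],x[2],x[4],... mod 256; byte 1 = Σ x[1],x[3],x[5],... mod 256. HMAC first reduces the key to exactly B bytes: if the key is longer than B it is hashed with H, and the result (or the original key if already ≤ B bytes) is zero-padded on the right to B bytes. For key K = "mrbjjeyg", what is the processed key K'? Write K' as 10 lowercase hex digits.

|K| = 8 > B = 5, so first hash the key.
H(K): even-index sum = 434 mod 256 = 178; odd-index sum = 424 mod 256 = 168 → b2 a8.
Zero-pad H(K) = b2 a8 to 5 bytes: K' = b2 a8 00 00 00.

b2a8000000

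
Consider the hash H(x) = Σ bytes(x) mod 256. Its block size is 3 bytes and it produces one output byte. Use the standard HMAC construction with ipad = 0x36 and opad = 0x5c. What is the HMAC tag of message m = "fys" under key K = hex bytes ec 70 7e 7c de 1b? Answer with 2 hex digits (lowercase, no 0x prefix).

Key hex bytes ec 70 7e 7c de 1b is 6 bytes > B = 3, so hash it first: H(key) = 4f, then zero-pad to 3 bytes: K' = 4f 00 00.
K' ⊕ ipad = 79 36 36.  K' ⊕ opad = 13 5c 5c.
Inner input = (K'⊕ipad) ∥ m = 79 36 36 ∥ 66 79 73.
Inner hash: sum = 121+54+54+102+121+115 = 567; mod 256 = 55 → 37.
Outer input = (K'⊕opad) ∥ inner = 13 5c 5c ∥ 37.
Outer hash (tag): sum = 19+92+92+55 = 258; mod 256 = 2 → 02.

02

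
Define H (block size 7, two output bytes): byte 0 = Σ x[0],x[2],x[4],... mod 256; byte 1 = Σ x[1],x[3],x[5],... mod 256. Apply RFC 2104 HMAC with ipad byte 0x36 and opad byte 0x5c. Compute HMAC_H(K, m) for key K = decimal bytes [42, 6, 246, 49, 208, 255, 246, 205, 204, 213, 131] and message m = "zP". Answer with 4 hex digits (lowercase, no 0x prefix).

5131

Key decimal bytes [42, 6, 246, 49, 208, 255, 246, 205, 204, 213, 131] = 2a 06 f6 31 d0 ff f6 cd cc d5 83 is 11 bytes > B = 7, so hash it first: H(key) = 35 d8, then zero-pad to 7 bytes: K' = 35 d8 00 00 00 00 00.
K' ⊕ ipad = 03 ee 36 36 36 36 36.  K' ⊕ opad = 69 84 5c 5c 5c 5c 5c.
Inner input = (K'⊕ipad) ∥ m = 03 ee 36 36 36 36 36 ∥ 7a 50.
Inner hash: even-index sum = 245 mod 256 = 245; odd-index sum = 468 mod 256 = 212 → f5 d4.
Outer input = (K'⊕opad) ∥ inner = 69 84 5c 5c 5c 5c 5c ∥ f5 d4.
Outer hash (tag): even-index sum = 593 mod 256 = 81; odd-index sum = 561 mod 256 = 49 → 51 31.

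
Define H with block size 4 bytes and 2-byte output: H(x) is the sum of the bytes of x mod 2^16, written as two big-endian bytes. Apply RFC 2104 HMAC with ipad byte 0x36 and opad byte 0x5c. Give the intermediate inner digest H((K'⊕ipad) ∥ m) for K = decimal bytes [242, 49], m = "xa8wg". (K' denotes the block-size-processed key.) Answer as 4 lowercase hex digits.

0326

Key decimal bytes [242, 49] = f2 31 is 2 bytes ≤ B = 4; zero-pad to 4 bytes: K' = f2 31 00 00.
K' ⊕ ipad = c4 07 36 36.
Inner input = c4 07 36 36 ∥ 78 61 38 77 67.
Inner hash: sum = 196+7+54+54+120+97+56+119+103 = 806 → 03 26.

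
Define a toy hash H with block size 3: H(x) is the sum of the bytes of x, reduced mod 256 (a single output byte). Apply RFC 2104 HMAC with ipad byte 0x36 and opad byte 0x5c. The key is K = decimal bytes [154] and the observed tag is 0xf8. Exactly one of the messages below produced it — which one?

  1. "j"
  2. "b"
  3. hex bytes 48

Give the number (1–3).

2

Key decimal bytes [154] = 9a is 1 byte ≤ B = 3; zero-pad to 3 bytes: K' = 9a 00 00.
K' ⊕ ipad = ac 36 36; K' ⊕ opad = c6 5c 5c.
m1: inner = H(ac 36 36 6a) = 82; tag = H(c6 5c 5c 82) = 00
m2: inner = H(ac 36 36 62) = 7a; tag = H(c6 5c 5c 7a) = f8 ← matches
m3: inner = H(ac 36 36 48) = 60; tag = H(c6 5c 5c 60) = de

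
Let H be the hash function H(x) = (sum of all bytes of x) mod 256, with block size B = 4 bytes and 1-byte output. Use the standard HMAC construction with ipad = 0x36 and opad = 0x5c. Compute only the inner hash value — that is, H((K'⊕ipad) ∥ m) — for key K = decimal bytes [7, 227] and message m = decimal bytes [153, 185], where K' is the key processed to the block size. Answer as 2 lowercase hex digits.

c4

Key decimal bytes [7, 227] = 07 e3 is 2 bytes ≤ B = 4; zero-pad to 4 bytes: K' = 07 e3 00 00.
K' ⊕ ipad = 31 d5 36 36.
Inner input = 31 d5 36 36 ∥ 99 b9.
Inner hash: sum = 49+213+54+54+153+185 = 708; mod 256 = 196 → c4.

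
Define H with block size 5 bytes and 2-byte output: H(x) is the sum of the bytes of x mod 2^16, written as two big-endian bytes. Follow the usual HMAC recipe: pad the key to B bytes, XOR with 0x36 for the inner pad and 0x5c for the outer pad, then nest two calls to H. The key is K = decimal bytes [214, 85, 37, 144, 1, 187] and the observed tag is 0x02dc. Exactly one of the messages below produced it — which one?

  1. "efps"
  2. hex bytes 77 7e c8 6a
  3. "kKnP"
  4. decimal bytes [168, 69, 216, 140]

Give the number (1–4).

2

Key decimal bytes [214, 85, 37, 144, 1, 187] = d6 55 25 90 01 bb is 6 bytes > B = 5, so hash it first: H(key) = 02 9c, then zero-pad to 5 bytes: K' = 02 9c 00 00 00.
K' ⊕ ipad = 34 aa 36 36 36; K' ⊕ opad = 5e c0 5c 5c 5c.
m1: inner = H(34 aa 36 36 36 65 66 70 73) = 03 2e; tag = H(5e c0 5c 5c 5c 03 2e) = 0263
m2: inner = H(34 aa 36 36 36 77 7e c8 6a) = 03 a7; tag = H(5e c0 5c 5c 5c 03 a7) = 02dc ← matches
m3: inner = H(34 aa 36 36 36 6b 4b 6e 50) = 02 f4; tag = H(5e c0 5c 5c 5c 02 f4) = 0328
m4: inner = H(34 aa 36 36 36 a8 45 d8 8c) = 03 d1; tag = H(5e c0 5c 5c 5c 03 d1) = 0306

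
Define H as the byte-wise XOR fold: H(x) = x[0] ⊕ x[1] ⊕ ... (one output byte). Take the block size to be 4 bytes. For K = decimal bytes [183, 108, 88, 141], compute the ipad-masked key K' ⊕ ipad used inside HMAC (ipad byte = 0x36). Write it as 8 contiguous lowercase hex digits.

815a6ebb

Key decimal bytes [183, 108, 88, 141] = b7 6c 58 8d is exactly B = 4 bytes: K' = b7 6c 58 8d.
XOR each byte with 0x36: b7⊕36=81, 6c⊕36=5a, 58⊕36=6e, 8d⊕36=bb.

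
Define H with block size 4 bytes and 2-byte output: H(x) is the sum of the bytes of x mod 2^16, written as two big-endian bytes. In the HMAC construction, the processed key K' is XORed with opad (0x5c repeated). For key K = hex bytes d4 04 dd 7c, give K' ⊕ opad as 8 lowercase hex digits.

88588120

Key hex bytes d4 04 dd 7c is exactly B = 4 bytes: K' = d4 04 dd 7c.
XOR each byte with 0x5c: d4⊕5c=88, 04⊕5c=58, dd⊕5c=81, 7c⊕5c=20.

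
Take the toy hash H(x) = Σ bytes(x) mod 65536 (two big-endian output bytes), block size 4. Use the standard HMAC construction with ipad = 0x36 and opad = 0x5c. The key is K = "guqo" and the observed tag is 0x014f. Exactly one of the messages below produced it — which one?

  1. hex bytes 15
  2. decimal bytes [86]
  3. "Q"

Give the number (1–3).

2

Key "guqo" = 67 75 71 6f is exactly B = 4 bytes: K' = 67 75 71 6f.
K' ⊕ ipad = 51 43 47 59; K' ⊕ opad = 3b 29 2d 33.
m1: inner = H(51 43 47 59 15) = 01 49; tag = H(3b 29 2d 33 01 49) = 010e
m2: inner = H(51 43 47 59 56) = 01 8a; tag = H(3b 29 2d 33 01 8a) = 014f ← matches
m3: inner = H(51 43 47 59 51) = 01 85; tag = H(3b 29 2d 33 01 85) = 014a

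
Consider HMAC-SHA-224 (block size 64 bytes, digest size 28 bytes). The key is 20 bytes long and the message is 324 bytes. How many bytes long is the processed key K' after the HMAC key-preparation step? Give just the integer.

Key is 20 ≤ 64 bytes, zero-padded: |K'| = 64.

64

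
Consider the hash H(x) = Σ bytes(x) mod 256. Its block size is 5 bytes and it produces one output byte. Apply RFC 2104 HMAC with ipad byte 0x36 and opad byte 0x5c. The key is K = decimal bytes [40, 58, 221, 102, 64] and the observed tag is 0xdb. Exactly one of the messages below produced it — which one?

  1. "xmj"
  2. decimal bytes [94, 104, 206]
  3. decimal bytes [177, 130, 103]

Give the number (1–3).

Key decimal bytes [40, 58, 221, 102, 64] = 28 3a dd 66 40 is exactly B = 5 bytes: K' = 28 3a dd 66 40.
K' ⊕ ipad = 1e 0c eb 50 76; K' ⊕ opad = 74 66 81 3a 1c.
m1: inner = H(1e 0c eb 50 76 78 6d 6a) = 2a; tag = H(74 66 81 3a 1c 2a) = db ← matches
m2: inner = H(1e 0c eb 50 76 5e 68 ce) = 6f; tag = H(74 66 81 3a 1c 6f) = 20
m3: inner = H(1e 0c eb 50 76 b1 82 67) = 75; tag = H(74 66 81 3a 1c 75) = 26

1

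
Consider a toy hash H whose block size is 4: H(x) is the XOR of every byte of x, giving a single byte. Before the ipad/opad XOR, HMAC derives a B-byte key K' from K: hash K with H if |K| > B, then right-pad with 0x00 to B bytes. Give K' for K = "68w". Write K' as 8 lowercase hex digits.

36387700

Key "68w" = 36 38 77 is 3 bytes ≤ B = 4; zero-pad to 4 bytes: K' = 36 38 77 00.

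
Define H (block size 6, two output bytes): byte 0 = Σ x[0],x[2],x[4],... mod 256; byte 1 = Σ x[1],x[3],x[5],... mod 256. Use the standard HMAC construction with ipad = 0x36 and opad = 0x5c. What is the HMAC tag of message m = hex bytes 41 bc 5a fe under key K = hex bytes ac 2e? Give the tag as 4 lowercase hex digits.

4968

Key hex bytes ac 2e is 2 bytes ≤ B = 6; zero-pad to 6 bytes: K' = ac 2e 00 00 00 00.
K' ⊕ ipad = 9a 18 36 36 36 36.  K' ⊕ opad = f0 72 5c 5c 5c 5c.
Inner input = (K'⊕ipad) ∥ m = 9a 18 36 36 36 36 ∥ 41 bc 5a fe.
Inner hash: even-index sum = 417 mod 256 = 161; odd-index sum = 574 mod 256 = 62 → a1 3e.
Outer input = (K'⊕opad) ∥ inner = f0 72 5c 5c 5c 5c ∥ a1 3e.
Outer hash (tag): even-index sum = 585 mod 256 = 73; odd-index sum = 360 mod 256 = 104 → 49 68.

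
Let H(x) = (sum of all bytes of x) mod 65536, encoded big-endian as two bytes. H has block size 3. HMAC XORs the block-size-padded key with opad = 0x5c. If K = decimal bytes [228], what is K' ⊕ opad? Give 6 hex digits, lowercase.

Key decimal bytes [228] = e4 is 1 byte ≤ B = 3; zero-pad to 3 bytes: K' = e4 00 00.
XOR each byte with 0x5c: e4⊕5c=b8, 00⊕5c=5c, 00⊕5c=5c.

b85c5c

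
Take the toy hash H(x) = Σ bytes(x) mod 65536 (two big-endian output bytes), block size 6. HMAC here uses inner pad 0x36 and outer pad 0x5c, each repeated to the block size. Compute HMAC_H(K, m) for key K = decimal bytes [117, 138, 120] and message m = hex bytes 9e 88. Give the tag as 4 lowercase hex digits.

024f

Key decimal bytes [117, 138, 120] = 75 8a 78 is 3 bytes ≤ B = 6; zero-pad to 6 bytes: K' = 75 8a 78 00 00 00.
K' ⊕ ipad = 43 bc 4e 36 36 36.  K' ⊕ opad = 29 d6 24 5c 5c 5c.
Inner input = (K'⊕ipad) ∥ m = 43 bc 4e 36 36 36 ∥ 9e 88.
Inner hash: sum = 67+188+78+54+54+54+158+136 = 789 → 03 15.
Outer input = (K'⊕opad) ∥ inner = 29 d6 24 5c 5c 5c ∥ 03 15.
Outer hash (tag): sum = 41+214+36+92+92+92+3+21 = 591 → 02 4f.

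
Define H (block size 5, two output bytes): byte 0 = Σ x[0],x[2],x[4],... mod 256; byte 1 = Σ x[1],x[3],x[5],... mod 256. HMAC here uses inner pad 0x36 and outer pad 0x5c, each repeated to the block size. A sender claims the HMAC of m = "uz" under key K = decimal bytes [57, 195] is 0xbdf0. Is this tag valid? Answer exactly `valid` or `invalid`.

valid

Key decimal bytes [57, 195] = 39 c3 is 2 bytes ≤ B = 5; zero-pad to 5 bytes: K' = 39 c3 00 00 00.
K' ⊕ ipad = 0f f5 36 36 36; K' ⊕ opad = 65 9f 5c 5c 5c.
Inner hash: even-index sum = 245 mod 256 = 245; odd-index sum = 416 mod 256 = 160 → f5 a0.
Outer hash (recomputed tag): even-index sum = 445 mod 256 = 189; odd-index sum = 496 mod 256 = 240 → bd f0.
Recomputed tag = bdf0; claimed = bdf0 → match.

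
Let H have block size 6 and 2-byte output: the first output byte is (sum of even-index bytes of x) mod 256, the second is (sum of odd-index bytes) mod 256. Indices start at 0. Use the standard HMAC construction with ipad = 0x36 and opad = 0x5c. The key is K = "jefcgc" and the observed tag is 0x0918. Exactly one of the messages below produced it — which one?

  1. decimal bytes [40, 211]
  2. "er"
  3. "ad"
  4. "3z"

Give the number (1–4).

3

Key "jefcgc" = 6a 65 66 63 67 63 is exactly B = 6 bytes: K' = 6a 65 66 63 67 63.
K' ⊕ ipad = 5c 53 50 55 51 55; K' ⊕ opad = 36 39 3a 3f 3b 3f.
m1: inner = H(5c 53 50 55 51 55 28 d3) = 25 d0; tag = H(36 39 3a 3f 3b 3f 25 d0) = d087
m2: inner = H(5c 53 50 55 51 55 65 72) = 62 6f; tag = H(36 39 3a 3f 3b 3f 62 6f) = 0d26
m3: inner = H(5c 53 50 55 51 55 61 64) = 5e 61; tag = H(36 39 3a 3f 3b 3f 5e 61) = 0918 ← matches
m4: inner = H(5c 53 50 55 51 55 33 7a) = 30 77; tag = H(36 39 3a 3f 3b 3f 30 77) = db2e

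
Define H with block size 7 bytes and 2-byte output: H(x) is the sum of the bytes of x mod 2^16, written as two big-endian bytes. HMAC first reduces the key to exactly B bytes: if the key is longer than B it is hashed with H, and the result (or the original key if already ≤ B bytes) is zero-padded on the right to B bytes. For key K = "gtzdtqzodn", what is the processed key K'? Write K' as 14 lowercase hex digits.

04590000000000

|K| = 10 > B = 7, so first hash the key.
H(K): sum = 103+116+122+100+116+113+122+111+100+110 = 1113 → 04 59.
Zero-pad H(K) = 04 59 to 7 bytes: K' = 04 59 00 00 00 00 00.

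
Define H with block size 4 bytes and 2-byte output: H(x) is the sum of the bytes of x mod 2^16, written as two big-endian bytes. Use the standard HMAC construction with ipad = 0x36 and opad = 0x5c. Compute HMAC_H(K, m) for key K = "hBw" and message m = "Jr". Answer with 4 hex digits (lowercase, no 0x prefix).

00e0

Key "hBw" = 68 42 77 is 3 bytes ≤ B = 4; zero-pad to 4 bytes: K' = 68 42 77 00.
K' ⊕ ipad = 5e 74 41 36.  K' ⊕ opad = 34 1e 2b 5c.
Inner input = (K'⊕ipad) ∥ m = 5e 74 41 36 ∥ 4a 72.
Inner hash: sum = 94+116+65+54+74+114 = 517 → 02 05.
Outer input = (K'⊕opad) ∥ inner = 34 1e 2b 5c ∥ 02 05.
Outer hash (tag): sum = 52+30+43+92+2+5 = 224 → 00 e0.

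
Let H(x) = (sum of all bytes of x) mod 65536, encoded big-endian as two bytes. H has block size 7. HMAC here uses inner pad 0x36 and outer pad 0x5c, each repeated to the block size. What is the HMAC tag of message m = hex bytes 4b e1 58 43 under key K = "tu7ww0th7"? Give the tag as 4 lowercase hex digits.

02ac

Key "tu7ww0th7" = 74 75 37 77 77 30 74 68 37 is 9 bytes > B = 7, so hash it first: H(key) = 03 51, then zero-pad to 7 bytes: K' = 03 51 00 00 00 00 00.
K' ⊕ ipad = 35 67 36 36 36 36 36.  K' ⊕ opad = 5f 0d 5c 5c 5c 5c 5c.
Inner input = (K'⊕ipad) ∥ m = 35 67 36 36 36 36 36 ∥ 4b e1 58 43.
Inner hash: sum = 53+103+54+54+54+54+54+75+225+88+67 = 881 → 03 71.
Outer input = (K'⊕opad) ∥ inner = 5f 0d 5c 5c 5c 5c 5c ∥ 03 71.
Outer hash (tag): sum = 95+13+92+92+92+92+92+3+113 = 684 → 02 ac.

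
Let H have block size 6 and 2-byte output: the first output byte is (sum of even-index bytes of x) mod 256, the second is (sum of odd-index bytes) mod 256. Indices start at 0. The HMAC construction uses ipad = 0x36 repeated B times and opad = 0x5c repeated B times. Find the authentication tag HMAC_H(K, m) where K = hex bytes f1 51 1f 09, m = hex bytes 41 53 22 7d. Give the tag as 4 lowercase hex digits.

d56a

Key hex bytes f1 51 1f 09 is 4 bytes ≤ B = 6; zero-pad to 6 bytes: K' = f1 51 1f 09 00 00.
K' ⊕ ipad = c7 67 29 3f 36 36.  K' ⊕ opad = ad 0d 43 55 5c 5c.
Inner input = (K'⊕ipad) ∥ m = c7 67 29 3f 36 36 ∥ 41 53 22 7d.
Inner hash: even-index sum = 393 mod 256 = 137; odd-index sum = 428 mod 256 = 172 → 89 ac.
Outer input = (K'⊕opad) ∥ inner = ad 0d 43 55 5c 5c ∥ 89 ac.
Outer hash (tag): even-index sum = 469 mod 256 = 213; odd-index sum = 362 mod 256 = 106 → d5 6a.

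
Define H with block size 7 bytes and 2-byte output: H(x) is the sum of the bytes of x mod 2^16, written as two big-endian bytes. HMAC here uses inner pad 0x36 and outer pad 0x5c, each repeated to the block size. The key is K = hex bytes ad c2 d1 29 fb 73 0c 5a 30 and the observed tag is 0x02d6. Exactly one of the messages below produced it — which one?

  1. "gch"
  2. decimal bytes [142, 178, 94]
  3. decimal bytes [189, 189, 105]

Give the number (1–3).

Key hex bytes ad c2 d1 29 fb 73 0c 5a 30 is 9 bytes > B = 7, so hash it first: H(key) = 04 6d, then zero-pad to 7 bytes: K' = 04 6d 00 00 00 00 00.
K' ⊕ ipad = 32 5b 36 36 36 36 36; K' ⊕ opad = 58 31 5c 5c 5c 5c 5c.
m1: inner = H(32 5b 36 36 36 36 36 67 63 68) = 02 cd; tag = H(58 31 5c 5c 5c 5c 5c 02 cd) = 0324
m2: inner = H(32 5b 36 36 36 36 36 8e b2 5e) = 03 39; tag = H(58 31 5c 5c 5c 5c 5c 03 39) = 0291
m3: inner = H(32 5b 36 36 36 36 36 bd bd 69) = 03 7e; tag = H(58 31 5c 5c 5c 5c 5c 03 7e) = 02d6 ← matches

3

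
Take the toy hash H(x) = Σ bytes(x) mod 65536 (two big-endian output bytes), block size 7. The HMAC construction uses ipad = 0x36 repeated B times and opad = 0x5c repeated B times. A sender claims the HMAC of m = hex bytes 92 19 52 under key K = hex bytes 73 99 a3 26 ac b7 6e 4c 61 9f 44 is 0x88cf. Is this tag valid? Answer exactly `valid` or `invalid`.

Key hex bytes 73 99 a3 26 ac b7 6e 4c 61 9f 44 is 11 bytes > B = 7, so hash it first: H(key) = 05 36, then zero-pad to 7 bytes: K' = 05 36 00 00 00 00 00.
K' ⊕ ipad = 33 00 36 36 36 36 36; K' ⊕ opad = 59 6a 5c 5c 5c 5c 5c.
Inner hash: sum = 51+0+54+54+54+54+54+146+25+82 = 574 → 02 3e.
Outer hash (recomputed tag): sum = 89+106+92+92+92+92+92+2+62 = 719 → 02 cf.
Recomputed tag = 02cf; claimed = 88cf → mismatch.

invalid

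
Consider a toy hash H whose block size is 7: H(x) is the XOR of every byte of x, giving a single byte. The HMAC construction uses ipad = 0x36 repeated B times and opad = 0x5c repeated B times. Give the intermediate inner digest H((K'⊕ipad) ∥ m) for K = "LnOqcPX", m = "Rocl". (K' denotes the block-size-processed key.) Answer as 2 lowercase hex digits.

Key "LnOqcPX" = 4c 6e 4f 71 63 50 58 is exactly B = 7 bytes: K' = 4c 6e 4f 71 63 50 58.
K' ⊕ ipad = 7a 58 79 47 55 66 6e.
Inner input = 7a 58 79 47 55 66 6e ∥ 52 6f 63 6c.
Inner hash: XOR 7a⊕58⊕79⊕47⊕55⊕66⊕6e⊕52⊕6f⊕63⊕6c = 73.

73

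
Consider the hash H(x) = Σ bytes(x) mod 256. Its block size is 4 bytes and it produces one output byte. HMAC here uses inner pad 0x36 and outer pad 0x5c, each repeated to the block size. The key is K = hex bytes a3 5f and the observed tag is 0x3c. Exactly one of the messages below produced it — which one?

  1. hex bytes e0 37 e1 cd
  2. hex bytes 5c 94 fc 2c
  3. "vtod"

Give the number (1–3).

Key hex bytes a3 5f is 2 bytes ≤ B = 4; zero-pad to 4 bytes: K' = a3 5f 00 00.
K' ⊕ ipad = 95 69 36 36; K' ⊕ opad = ff 03 5c 5c.
m1: inner = H(95 69 36 36 e0 37 e1 cd) = 2f; tag = H(ff 03 5c 5c 2f) = e9
m2: inner = H(95 69 36 36 5c 94 fc 2c) = 82; tag = H(ff 03 5c 5c 82) = 3c ← matches
m3: inner = H(95 69 36 36 76 74 6f 64) = 27; tag = H(ff 03 5c 5c 27) = e1

2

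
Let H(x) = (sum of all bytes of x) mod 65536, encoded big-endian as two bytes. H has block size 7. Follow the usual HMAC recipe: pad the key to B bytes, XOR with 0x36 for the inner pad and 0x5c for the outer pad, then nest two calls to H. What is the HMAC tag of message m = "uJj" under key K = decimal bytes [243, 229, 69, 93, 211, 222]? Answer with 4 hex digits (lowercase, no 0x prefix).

Key decimal bytes [243, 229, 69, 93, 211, 222] = f3 e5 45 5d d3 de is 6 bytes ≤ B = 7; zero-pad to 7 bytes: K' = f3 e5 45 5d d3 de 00.
K' ⊕ ipad = c5 d3 73 6b e5 e8 36.  K' ⊕ opad = af b9 19 01 8f 82 5c.
Inner input = (K'⊕ipad) ∥ m = c5 d3 73 6b e5 e8 36 ∥ 75 4a 6a.
Inner hash: sum = 197+211+115+107+229+232+54+117+74+106 = 1442 → 05 a2.
Outer input = (K'⊕opad) ∥ inner = af b9 19 01 8f 82 5c ∥ 05 a2.
Outer hash (tag): sum = 175+185+25+1+143+130+92+5+162 = 918 → 03 96.

0396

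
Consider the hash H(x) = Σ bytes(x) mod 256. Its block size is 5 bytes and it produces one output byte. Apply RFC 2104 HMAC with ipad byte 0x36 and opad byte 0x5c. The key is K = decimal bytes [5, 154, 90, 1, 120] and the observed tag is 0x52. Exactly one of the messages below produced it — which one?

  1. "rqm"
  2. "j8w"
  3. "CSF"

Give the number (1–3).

3

Key decimal bytes [5, 154, 90, 1, 120] = 05 9a 5a 01 78 is exactly B = 5 bytes: K' = 05 9a 5a 01 78.
K' ⊕ ipad = 33 ac 6c 37 4e; K' ⊕ opad = 59 c6 06 5d 24.
m1: inner = H(33 ac 6c 37 4e 72 71 6d) = 20; tag = H(59 c6 06 5d 24 20) = c6
m2: inner = H(33 ac 6c 37 4e 6a 38 77) = e9; tag = H(59 c6 06 5d 24 e9) = 8f
m3: inner = H(33 ac 6c 37 4e 43 53 46) = ac; tag = H(59 c6 06 5d 24 ac) = 52 ← matches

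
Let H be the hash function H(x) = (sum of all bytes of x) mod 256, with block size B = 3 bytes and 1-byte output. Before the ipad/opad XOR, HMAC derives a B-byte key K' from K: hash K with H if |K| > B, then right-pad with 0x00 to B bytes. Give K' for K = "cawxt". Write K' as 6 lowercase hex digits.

|K| = 5 > B = 3, so first hash the key.
H(K): sum = 99+97+119+120+116 = 551; mod 256 = 39 → 27.
Zero-pad H(K) = 27 to 3 bytes: K' = 27 00 00.

270000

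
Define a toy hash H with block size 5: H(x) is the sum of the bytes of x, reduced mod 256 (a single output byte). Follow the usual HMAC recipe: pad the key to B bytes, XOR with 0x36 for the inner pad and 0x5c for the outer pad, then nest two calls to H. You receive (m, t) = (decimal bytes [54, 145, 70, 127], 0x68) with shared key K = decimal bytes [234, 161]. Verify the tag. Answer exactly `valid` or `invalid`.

valid

Key decimal bytes [234, 161] = ea a1 is 2 bytes ≤ B = 5; zero-pad to 5 bytes: K' = ea a1 00 00 00.
K' ⊕ ipad = dc 97 36 36 36; K' ⊕ opad = b6 fd 5c 5c 5c.
Inner hash: sum = 220+151+54+54+54+54+145+70+127 = 929; mod 256 = 161 → a1.
Outer hash (recomputed tag): sum = 182+253+92+92+92+161 = 872; mod 256 = 104 → 68.
Recomputed tag = 68; claimed = 68 → match.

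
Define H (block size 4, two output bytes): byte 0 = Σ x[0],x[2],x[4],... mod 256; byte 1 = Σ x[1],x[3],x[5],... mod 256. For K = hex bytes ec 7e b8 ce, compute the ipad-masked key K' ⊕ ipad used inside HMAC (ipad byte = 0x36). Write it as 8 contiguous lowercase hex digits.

da488ef8

Key hex bytes ec 7e b8 ce is exactly B = 4 bytes: K' = ec 7e b8 ce.
XOR each byte with 0x36: ec⊕36=da, 7e⊕36=48, b8⊕36=8e, ce⊕36=f8.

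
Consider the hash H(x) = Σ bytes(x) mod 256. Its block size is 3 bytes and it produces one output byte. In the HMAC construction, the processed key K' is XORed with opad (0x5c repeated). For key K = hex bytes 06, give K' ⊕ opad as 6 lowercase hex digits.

Key hex bytes 06 is 1 byte ≤ B = 3; zero-pad to 3 bytes: K' = 06 00 00.
XOR each byte with 0x5c: 06⊕5c=5a, 00⊕5c=5c, 00⊕5c=5c.

5a5c5c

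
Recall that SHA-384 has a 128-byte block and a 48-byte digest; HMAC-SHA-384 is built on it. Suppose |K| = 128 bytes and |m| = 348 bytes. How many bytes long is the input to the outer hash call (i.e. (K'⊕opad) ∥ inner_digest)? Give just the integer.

176

Key is 128 ≤ 128 bytes, zero-padded: |K'| = 128.
Outer input = (K'⊕opad) ∥ H(inner) → 128 + 48 = 176 bytes.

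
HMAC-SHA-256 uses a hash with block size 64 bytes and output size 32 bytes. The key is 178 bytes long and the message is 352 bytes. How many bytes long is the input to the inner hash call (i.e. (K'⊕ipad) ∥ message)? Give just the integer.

Key is 178 > 64 bytes, so it is hashed to 32 bytes then zero-padded to 64: |K'| = 64.
Inner input = (K'⊕ipad) ∥ m → 64 + 352 = 416 bytes.

416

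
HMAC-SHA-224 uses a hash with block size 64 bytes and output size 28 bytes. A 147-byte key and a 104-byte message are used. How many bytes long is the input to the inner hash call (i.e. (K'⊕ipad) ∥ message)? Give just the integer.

168

Key is 147 > 64 bytes, so it is hashed to 28 bytes then zero-padded to 64: |K'| = 64.
Inner input = (K'⊕ipad) ∥ m → 64 + 104 = 168 bytes.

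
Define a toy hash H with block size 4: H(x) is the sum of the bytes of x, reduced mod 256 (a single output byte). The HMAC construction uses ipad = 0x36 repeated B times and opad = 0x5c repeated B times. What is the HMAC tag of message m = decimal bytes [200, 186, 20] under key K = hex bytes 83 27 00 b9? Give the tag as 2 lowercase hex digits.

Key hex bytes 83 27 00 b9 is exactly B = 4 bytes: K' = 83 27 00 b9.
K' ⊕ ipad = b5 11 36 8f.  K' ⊕ opad = df 7b 5c e5.
Inner input = (K'⊕ipad) ∥ m = b5 11 36 8f ∥ c8 ba 14.
Inner hash: sum = 181+17+54+143+200+186+20 = 801; mod 256 = 33 → 21.
Outer input = (K'⊕opad) ∥ inner = df 7b 5c e5 ∥ 21.
Outer hash (tag): sum = 223+123+92+229+33 = 700; mod 256 = 188 → bc.

bc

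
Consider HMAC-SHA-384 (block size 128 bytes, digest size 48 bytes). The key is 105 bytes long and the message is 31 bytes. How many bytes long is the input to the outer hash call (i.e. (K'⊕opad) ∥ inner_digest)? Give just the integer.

Key is 105 ≤ 128 bytes, zero-padded: |K'| = 128.
Outer input = (K'⊕opad) ∥ H(inner) → 128 + 48 = 176 bytes.

176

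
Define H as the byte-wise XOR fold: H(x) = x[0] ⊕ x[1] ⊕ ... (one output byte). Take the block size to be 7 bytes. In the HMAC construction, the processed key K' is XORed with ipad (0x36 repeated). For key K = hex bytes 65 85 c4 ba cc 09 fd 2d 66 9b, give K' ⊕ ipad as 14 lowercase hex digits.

40363636363636

Key hex bytes 65 85 c4 ba cc 09 fd 2d 66 9b is 10 bytes > B = 7, so hash it first: H(key) = 76, then zero-pad to 7 bytes: K' = 76 00 00 00 00 00 00.
XOR each byte with 0x36: 76⊕36=40, 00⊕36=36, 00⊕36=36, 00⊕36=36, 00⊕36=36, 00⊕36=36, 00⊕36=36.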